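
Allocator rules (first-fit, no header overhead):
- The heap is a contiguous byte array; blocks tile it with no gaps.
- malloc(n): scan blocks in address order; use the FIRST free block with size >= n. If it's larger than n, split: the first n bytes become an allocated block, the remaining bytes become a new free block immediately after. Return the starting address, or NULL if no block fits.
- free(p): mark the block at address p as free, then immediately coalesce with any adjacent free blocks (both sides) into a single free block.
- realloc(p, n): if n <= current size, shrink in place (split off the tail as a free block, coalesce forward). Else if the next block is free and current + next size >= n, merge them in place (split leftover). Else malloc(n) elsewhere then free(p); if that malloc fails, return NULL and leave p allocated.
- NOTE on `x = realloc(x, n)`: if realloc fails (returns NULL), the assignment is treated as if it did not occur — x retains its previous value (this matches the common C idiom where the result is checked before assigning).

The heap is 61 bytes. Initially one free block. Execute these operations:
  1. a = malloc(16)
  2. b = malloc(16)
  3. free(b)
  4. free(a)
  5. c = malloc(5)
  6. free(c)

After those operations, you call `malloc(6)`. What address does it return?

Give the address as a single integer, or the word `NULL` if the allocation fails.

Answer: 0

Derivation:
Op 1: a = malloc(16) -> a = 0; heap: [0-15 ALLOC][16-60 FREE]
Op 2: b = malloc(16) -> b = 16; heap: [0-15 ALLOC][16-31 ALLOC][32-60 FREE]
Op 3: free(b) -> (freed b); heap: [0-15 ALLOC][16-60 FREE]
Op 4: free(a) -> (freed a); heap: [0-60 FREE]
Op 5: c = malloc(5) -> c = 0; heap: [0-4 ALLOC][5-60 FREE]
Op 6: free(c) -> (freed c); heap: [0-60 FREE]
malloc(6): first-fit scan over [0-60 FREE] -> 0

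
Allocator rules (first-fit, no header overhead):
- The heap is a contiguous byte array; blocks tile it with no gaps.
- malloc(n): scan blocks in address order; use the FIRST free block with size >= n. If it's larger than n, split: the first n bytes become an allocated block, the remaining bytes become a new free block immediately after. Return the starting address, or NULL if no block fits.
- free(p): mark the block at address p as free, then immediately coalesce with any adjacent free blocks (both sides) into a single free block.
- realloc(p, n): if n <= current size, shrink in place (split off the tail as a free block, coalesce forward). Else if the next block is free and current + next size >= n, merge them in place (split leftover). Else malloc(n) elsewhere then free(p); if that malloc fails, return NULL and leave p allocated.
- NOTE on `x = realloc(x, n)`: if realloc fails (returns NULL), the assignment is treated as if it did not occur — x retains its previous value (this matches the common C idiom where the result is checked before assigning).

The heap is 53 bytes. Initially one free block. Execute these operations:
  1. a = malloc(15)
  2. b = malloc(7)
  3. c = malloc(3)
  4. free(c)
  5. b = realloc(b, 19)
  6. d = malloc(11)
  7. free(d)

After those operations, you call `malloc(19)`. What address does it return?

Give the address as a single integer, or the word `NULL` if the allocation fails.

Op 1: a = malloc(15) -> a = 0; heap: [0-14 ALLOC][15-52 FREE]
Op 2: b = malloc(7) -> b = 15; heap: [0-14 ALLOC][15-21 ALLOC][22-52 FREE]
Op 3: c = malloc(3) -> c = 22; heap: [0-14 ALLOC][15-21 ALLOC][22-24 ALLOC][25-52 FREE]
Op 4: free(c) -> (freed c); heap: [0-14 ALLOC][15-21 ALLOC][22-52 FREE]
Op 5: b = realloc(b, 19) -> b = 15; heap: [0-14 ALLOC][15-33 ALLOC][34-52 FREE]
Op 6: d = malloc(11) -> d = 34; heap: [0-14 ALLOC][15-33 ALLOC][34-44 ALLOC][45-52 FREE]
Op 7: free(d) -> (freed d); heap: [0-14 ALLOC][15-33 ALLOC][34-52 FREE]
malloc(19): first-fit scan over [0-14 ALLOC][15-33 ALLOC][34-52 FREE] -> 34

Answer: 34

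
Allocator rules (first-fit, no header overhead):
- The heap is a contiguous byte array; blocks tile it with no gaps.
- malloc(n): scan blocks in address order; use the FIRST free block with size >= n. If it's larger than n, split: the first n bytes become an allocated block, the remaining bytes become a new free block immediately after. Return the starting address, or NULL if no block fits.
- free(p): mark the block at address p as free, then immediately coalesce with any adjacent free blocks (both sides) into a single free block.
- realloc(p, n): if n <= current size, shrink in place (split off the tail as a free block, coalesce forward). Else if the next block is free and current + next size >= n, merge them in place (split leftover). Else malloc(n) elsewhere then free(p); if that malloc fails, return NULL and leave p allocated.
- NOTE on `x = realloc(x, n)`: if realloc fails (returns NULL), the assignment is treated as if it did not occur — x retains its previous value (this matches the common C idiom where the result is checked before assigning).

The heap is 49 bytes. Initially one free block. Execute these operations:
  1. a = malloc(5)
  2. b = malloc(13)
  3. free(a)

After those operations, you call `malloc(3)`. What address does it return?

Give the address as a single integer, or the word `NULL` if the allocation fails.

Answer: 0

Derivation:
Op 1: a = malloc(5) -> a = 0; heap: [0-4 ALLOC][5-48 FREE]
Op 2: b = malloc(13) -> b = 5; heap: [0-4 ALLOC][5-17 ALLOC][18-48 FREE]
Op 3: free(a) -> (freed a); heap: [0-4 FREE][5-17 ALLOC][18-48 FREE]
malloc(3): first-fit scan over [0-4 FREE][5-17 ALLOC][18-48 FREE] -> 0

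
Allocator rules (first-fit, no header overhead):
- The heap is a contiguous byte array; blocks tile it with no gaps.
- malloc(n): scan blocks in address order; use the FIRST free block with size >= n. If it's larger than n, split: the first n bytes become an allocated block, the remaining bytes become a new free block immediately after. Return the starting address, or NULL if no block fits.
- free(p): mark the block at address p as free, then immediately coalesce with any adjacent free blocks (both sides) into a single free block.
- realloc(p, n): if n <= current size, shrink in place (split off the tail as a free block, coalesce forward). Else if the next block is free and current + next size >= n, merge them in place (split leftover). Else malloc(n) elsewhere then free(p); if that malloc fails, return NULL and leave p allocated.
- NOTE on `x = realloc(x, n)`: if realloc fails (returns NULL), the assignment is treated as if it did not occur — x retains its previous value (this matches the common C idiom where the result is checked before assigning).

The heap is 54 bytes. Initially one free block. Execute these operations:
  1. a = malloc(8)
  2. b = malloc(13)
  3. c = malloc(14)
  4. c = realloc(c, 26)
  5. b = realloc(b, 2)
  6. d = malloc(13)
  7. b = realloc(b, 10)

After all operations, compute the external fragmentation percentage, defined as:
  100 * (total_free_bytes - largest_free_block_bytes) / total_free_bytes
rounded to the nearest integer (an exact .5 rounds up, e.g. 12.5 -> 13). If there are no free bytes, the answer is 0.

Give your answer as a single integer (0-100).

Answer: 30

Derivation:
Op 1: a = malloc(8) -> a = 0; heap: [0-7 ALLOC][8-53 FREE]
Op 2: b = malloc(13) -> b = 8; heap: [0-7 ALLOC][8-20 ALLOC][21-53 FREE]
Op 3: c = malloc(14) -> c = 21; heap: [0-7 ALLOC][8-20 ALLOC][21-34 ALLOC][35-53 FREE]
Op 4: c = realloc(c, 26) -> c = 21; heap: [0-7 ALLOC][8-20 ALLOC][21-46 ALLOC][47-53 FREE]
Op 5: b = realloc(b, 2) -> b = 8; heap: [0-7 ALLOC][8-9 ALLOC][10-20 FREE][21-46 ALLOC][47-53 FREE]
Op 6: d = malloc(13) -> d = NULL; heap: [0-7 ALLOC][8-9 ALLOC][10-20 FREE][21-46 ALLOC][47-53 FREE]
Op 7: b = realloc(b, 10) -> b = 8; heap: [0-7 ALLOC][8-17 ALLOC][18-20 FREE][21-46 ALLOC][47-53 FREE]
Free blocks: [3 7] total_free=10 largest=7 -> 100*(10-7)/10 = 300/10 = 30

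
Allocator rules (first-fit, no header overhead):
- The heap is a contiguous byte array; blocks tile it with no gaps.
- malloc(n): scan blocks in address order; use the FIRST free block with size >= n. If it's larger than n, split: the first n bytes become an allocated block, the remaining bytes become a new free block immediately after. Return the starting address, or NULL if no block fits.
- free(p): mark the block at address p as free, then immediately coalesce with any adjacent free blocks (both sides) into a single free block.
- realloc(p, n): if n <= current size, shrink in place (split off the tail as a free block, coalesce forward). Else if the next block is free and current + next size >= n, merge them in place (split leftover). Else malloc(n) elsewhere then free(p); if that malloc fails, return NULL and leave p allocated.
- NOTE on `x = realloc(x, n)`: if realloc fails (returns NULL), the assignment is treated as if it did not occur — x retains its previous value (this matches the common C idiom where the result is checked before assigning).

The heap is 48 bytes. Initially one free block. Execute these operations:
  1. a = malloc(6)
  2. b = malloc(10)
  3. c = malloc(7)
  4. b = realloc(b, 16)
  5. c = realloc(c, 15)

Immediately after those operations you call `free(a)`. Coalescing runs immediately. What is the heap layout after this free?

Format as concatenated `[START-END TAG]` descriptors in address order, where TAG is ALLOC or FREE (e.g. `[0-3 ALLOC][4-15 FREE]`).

Answer: [0-15 FREE][16-22 ALLOC][23-38 ALLOC][39-47 FREE]

Derivation:
Op 1: a = malloc(6) -> a = 0; heap: [0-5 ALLOC][6-47 FREE]
Op 2: b = malloc(10) -> b = 6; heap: [0-5 ALLOC][6-15 ALLOC][16-47 FREE]
Op 3: c = malloc(7) -> c = 16; heap: [0-5 ALLOC][6-15 ALLOC][16-22 ALLOC][23-47 FREE]
Op 4: b = realloc(b, 16) -> b = 23; heap: [0-5 ALLOC][6-15 FREE][16-22 ALLOC][23-38 ALLOC][39-47 FREE]
Op 5: c = realloc(c, 15) -> NULL (c unchanged); heap: [0-5 ALLOC][6-15 FREE][16-22 ALLOC][23-38 ALLOC][39-47 FREE]
free(a): a = 0 -> block [0-5 ALLOC]; mark free, coalesce with adjacent free neighbors -> [0-15 FREE][16-22 ALLOC][23-38 ALLOC][39-47 FREE]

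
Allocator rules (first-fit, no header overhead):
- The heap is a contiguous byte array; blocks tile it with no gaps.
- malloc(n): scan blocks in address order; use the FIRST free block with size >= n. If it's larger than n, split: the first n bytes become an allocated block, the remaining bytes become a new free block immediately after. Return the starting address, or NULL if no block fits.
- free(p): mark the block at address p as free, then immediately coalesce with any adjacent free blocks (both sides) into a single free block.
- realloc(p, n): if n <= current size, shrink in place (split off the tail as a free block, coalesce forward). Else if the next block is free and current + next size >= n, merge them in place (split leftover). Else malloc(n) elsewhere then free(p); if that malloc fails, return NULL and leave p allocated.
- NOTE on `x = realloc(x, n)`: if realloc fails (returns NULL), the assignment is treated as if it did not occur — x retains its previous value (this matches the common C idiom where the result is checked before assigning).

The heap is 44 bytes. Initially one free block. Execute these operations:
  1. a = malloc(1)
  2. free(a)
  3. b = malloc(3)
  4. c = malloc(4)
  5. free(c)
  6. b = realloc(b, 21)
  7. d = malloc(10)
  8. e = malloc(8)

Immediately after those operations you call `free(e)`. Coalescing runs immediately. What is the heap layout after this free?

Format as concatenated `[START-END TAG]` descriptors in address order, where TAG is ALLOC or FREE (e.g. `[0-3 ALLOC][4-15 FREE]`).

Op 1: a = malloc(1) -> a = 0; heap: [0-0 ALLOC][1-43 FREE]
Op 2: free(a) -> (freed a); heap: [0-43 FREE]
Op 3: b = malloc(3) -> b = 0; heap: [0-2 ALLOC][3-43 FREE]
Op 4: c = malloc(4) -> c = 3; heap: [0-2 ALLOC][3-6 ALLOC][7-43 FREE]
Op 5: free(c) -> (freed c); heap: [0-2 ALLOC][3-43 FREE]
Op 6: b = realloc(b, 21) -> b = 0; heap: [0-20 ALLOC][21-43 FREE]
Op 7: d = malloc(10) -> d = 21; heap: [0-20 ALLOC][21-30 ALLOC][31-43 FREE]
Op 8: e = malloc(8) -> e = 31; heap: [0-20 ALLOC][21-30 ALLOC][31-38 ALLOC][39-43 FREE]
free(e): e = 31 -> block [31-38 ALLOC]; mark free, coalesce with adjacent free neighbors -> [0-20 ALLOC][21-30 ALLOC][31-43 FREE]

Answer: [0-20 ALLOC][21-30 ALLOC][31-43 FREE]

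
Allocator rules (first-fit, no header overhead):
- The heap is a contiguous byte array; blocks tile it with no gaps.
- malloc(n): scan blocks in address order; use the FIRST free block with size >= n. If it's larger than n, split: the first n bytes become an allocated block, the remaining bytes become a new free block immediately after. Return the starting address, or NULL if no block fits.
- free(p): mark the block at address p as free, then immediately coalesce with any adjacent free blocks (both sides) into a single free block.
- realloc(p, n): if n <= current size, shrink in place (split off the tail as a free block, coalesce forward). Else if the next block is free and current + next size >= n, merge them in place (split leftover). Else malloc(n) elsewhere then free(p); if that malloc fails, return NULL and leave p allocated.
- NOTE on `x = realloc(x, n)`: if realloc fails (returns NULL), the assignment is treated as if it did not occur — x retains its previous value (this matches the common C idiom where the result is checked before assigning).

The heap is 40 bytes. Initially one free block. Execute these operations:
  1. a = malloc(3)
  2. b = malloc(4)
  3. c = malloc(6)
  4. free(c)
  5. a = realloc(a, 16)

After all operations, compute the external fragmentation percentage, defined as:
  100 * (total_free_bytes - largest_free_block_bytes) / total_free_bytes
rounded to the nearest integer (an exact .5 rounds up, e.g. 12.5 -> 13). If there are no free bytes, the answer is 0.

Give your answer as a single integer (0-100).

Op 1: a = malloc(3) -> a = 0; heap: [0-2 ALLOC][3-39 FREE]
Op 2: b = malloc(4) -> b = 3; heap: [0-2 ALLOC][3-6 ALLOC][7-39 FREE]
Op 3: c = malloc(6) -> c = 7; heap: [0-2 ALLOC][3-6 ALLOC][7-12 ALLOC][13-39 FREE]
Op 4: free(c) -> (freed c); heap: [0-2 ALLOC][3-6 ALLOC][7-39 FREE]
Op 5: a = realloc(a, 16) -> a = 7; heap: [0-2 FREE][3-6 ALLOC][7-22 ALLOC][23-39 FREE]
Free blocks: [3 17] total_free=20 largest=17 -> 100*(20-17)/20 = 300/20 = 15

Answer: 15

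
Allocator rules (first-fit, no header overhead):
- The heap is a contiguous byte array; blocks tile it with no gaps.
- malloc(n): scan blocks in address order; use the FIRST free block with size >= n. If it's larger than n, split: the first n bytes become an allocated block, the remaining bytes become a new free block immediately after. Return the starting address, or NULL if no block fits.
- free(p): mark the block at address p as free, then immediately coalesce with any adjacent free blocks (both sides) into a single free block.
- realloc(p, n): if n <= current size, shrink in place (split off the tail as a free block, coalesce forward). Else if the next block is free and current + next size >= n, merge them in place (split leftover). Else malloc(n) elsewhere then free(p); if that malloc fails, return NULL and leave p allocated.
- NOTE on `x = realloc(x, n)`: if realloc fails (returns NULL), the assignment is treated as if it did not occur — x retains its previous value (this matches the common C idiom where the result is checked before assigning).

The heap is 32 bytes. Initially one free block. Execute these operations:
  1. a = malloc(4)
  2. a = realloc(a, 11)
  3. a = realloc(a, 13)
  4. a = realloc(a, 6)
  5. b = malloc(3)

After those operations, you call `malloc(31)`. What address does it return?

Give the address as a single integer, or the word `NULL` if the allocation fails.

Answer: NULL

Derivation:
Op 1: a = malloc(4) -> a = 0; heap: [0-3 ALLOC][4-31 FREE]
Op 2: a = realloc(a, 11) -> a = 0; heap: [0-10 ALLOC][11-31 FREE]
Op 3: a = realloc(a, 13) -> a = 0; heap: [0-12 ALLOC][13-31 FREE]
Op 4: a = realloc(a, 6) -> a = 0; heap: [0-5 ALLOC][6-31 FREE]
Op 5: b = malloc(3) -> b = 6; heap: [0-5 ALLOC][6-8 ALLOC][9-31 FREE]
malloc(31): first-fit scan over [0-5 ALLOC][6-8 ALLOC][9-31 FREE] -> NULL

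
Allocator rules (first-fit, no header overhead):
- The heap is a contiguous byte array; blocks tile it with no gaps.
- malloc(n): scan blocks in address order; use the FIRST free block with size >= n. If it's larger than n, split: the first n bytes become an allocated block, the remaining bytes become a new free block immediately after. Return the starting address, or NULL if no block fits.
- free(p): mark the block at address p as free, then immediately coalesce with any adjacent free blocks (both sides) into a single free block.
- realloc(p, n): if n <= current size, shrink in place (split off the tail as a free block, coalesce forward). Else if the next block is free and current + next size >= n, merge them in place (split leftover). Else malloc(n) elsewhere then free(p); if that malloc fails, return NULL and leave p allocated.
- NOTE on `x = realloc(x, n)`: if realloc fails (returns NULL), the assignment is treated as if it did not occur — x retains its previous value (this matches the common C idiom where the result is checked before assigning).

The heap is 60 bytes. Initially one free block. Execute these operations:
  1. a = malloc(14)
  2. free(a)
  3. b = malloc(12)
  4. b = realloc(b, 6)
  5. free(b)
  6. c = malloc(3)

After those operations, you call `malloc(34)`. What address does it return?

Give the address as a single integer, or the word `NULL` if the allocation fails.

Op 1: a = malloc(14) -> a = 0; heap: [0-13 ALLOC][14-59 FREE]
Op 2: free(a) -> (freed a); heap: [0-59 FREE]
Op 3: b = malloc(12) -> b = 0; heap: [0-11 ALLOC][12-59 FREE]
Op 4: b = realloc(b, 6) -> b = 0; heap: [0-5 ALLOC][6-59 FREE]
Op 5: free(b) -> (freed b); heap: [0-59 FREE]
Op 6: c = malloc(3) -> c = 0; heap: [0-2 ALLOC][3-59 FREE]
malloc(34): first-fit scan over [0-2 ALLOC][3-59 FREE] -> 3

Answer: 3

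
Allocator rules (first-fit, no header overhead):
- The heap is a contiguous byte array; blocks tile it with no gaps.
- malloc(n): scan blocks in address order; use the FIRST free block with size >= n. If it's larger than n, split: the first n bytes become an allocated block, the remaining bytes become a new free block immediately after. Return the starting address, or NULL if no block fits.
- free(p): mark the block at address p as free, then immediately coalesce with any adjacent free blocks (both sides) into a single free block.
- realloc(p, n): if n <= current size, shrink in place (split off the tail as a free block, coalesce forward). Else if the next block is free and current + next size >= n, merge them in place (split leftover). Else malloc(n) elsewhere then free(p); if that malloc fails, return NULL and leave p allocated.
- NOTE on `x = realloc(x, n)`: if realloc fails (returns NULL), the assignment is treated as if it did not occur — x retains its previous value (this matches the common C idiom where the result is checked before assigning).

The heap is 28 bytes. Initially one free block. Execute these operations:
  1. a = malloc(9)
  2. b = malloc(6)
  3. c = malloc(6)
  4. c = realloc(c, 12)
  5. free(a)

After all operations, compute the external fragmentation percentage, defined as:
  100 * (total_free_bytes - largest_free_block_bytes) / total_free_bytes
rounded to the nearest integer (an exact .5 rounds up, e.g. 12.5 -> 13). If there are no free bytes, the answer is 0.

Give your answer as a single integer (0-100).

Answer: 10

Derivation:
Op 1: a = malloc(9) -> a = 0; heap: [0-8 ALLOC][9-27 FREE]
Op 2: b = malloc(6) -> b = 9; heap: [0-8 ALLOC][9-14 ALLOC][15-27 FREE]
Op 3: c = malloc(6) -> c = 15; heap: [0-8 ALLOC][9-14 ALLOC][15-20 ALLOC][21-27 FREE]
Op 4: c = realloc(c, 12) -> c = 15; heap: [0-8 ALLOC][9-14 ALLOC][15-26 ALLOC][27-27 FREE]
Op 5: free(a) -> (freed a); heap: [0-8 FREE][9-14 ALLOC][15-26 ALLOC][27-27 FREE]
Free blocks: [9 1] total_free=10 largest=9 -> 100*(10-9)/10 = 100/10 = 10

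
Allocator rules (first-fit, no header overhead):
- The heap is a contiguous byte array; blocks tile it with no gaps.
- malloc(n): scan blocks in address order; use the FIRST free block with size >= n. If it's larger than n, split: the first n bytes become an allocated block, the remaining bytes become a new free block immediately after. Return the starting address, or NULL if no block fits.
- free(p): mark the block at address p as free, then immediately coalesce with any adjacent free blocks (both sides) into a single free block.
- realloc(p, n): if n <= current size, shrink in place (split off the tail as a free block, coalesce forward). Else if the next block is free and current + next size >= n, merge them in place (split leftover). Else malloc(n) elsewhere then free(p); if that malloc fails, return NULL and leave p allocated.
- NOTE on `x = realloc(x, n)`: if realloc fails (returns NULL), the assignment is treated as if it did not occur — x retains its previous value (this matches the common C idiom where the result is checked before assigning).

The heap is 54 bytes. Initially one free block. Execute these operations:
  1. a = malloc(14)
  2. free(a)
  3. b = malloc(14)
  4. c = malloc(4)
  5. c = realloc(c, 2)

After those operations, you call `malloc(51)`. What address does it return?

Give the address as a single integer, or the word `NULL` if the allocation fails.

Answer: NULL

Derivation:
Op 1: a = malloc(14) -> a = 0; heap: [0-13 ALLOC][14-53 FREE]
Op 2: free(a) -> (freed a); heap: [0-53 FREE]
Op 3: b = malloc(14) -> b = 0; heap: [0-13 ALLOC][14-53 FREE]
Op 4: c = malloc(4) -> c = 14; heap: [0-13 ALLOC][14-17 ALLOC][18-53 FREE]
Op 5: c = realloc(c, 2) -> c = 14; heap: [0-13 ALLOC][14-15 ALLOC][16-53 FREE]
malloc(51): first-fit scan over [0-13 ALLOC][14-15 ALLOC][16-53 FREE] -> NULL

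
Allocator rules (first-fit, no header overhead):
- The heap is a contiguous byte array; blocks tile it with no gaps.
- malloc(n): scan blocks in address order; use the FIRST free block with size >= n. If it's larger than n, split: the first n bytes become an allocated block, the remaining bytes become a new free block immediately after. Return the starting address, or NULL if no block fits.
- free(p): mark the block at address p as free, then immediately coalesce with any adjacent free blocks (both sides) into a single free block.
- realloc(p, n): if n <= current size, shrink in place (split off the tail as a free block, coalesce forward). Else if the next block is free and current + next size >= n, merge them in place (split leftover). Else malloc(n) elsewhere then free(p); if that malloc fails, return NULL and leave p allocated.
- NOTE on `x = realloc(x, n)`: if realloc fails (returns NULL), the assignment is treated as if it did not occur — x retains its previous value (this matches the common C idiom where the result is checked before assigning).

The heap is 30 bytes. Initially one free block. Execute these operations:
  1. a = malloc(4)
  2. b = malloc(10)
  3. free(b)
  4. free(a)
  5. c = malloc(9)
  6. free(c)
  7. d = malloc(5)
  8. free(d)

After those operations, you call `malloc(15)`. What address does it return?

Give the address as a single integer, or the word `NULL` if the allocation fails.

Answer: 0

Derivation:
Op 1: a = malloc(4) -> a = 0; heap: [0-3 ALLOC][4-29 FREE]
Op 2: b = malloc(10) -> b = 4; heap: [0-3 ALLOC][4-13 ALLOC][14-29 FREE]
Op 3: free(b) -> (freed b); heap: [0-3 ALLOC][4-29 FREE]
Op 4: free(a) -> (freed a); heap: [0-29 FREE]
Op 5: c = malloc(9) -> c = 0; heap: [0-8 ALLOC][9-29 FREE]
Op 6: free(c) -> (freed c); heap: [0-29 FREE]
Op 7: d = malloc(5) -> d = 0; heap: [0-4 ALLOC][5-29 FREE]
Op 8: free(d) -> (freed d); heap: [0-29 FREE]
malloc(15): first-fit scan over [0-29 FREE] -> 0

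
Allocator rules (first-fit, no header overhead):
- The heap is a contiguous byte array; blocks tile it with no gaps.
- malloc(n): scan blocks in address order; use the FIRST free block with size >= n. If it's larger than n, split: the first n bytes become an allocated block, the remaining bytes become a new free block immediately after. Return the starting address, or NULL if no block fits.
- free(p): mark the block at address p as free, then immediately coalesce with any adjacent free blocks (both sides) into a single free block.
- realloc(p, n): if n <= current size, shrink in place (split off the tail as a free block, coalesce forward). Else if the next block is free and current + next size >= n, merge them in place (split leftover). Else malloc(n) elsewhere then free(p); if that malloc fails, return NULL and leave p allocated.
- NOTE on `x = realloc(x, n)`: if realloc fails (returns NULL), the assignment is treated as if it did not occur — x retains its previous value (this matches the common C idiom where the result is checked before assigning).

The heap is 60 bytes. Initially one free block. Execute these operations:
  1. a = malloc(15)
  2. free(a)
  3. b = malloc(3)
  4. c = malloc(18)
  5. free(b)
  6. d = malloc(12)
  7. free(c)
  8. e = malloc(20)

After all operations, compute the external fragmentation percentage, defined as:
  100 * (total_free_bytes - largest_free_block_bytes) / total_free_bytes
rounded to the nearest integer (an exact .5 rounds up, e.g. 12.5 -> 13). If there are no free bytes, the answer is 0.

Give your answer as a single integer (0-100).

Answer: 4

Derivation:
Op 1: a = malloc(15) -> a = 0; heap: [0-14 ALLOC][15-59 FREE]
Op 2: free(a) -> (freed a); heap: [0-59 FREE]
Op 3: b = malloc(3) -> b = 0; heap: [0-2 ALLOC][3-59 FREE]
Op 4: c = malloc(18) -> c = 3; heap: [0-2 ALLOC][3-20 ALLOC][21-59 FREE]
Op 5: free(b) -> (freed b); heap: [0-2 FREE][3-20 ALLOC][21-59 FREE]
Op 6: d = malloc(12) -> d = 21; heap: [0-2 FREE][3-20 ALLOC][21-32 ALLOC][33-59 FREE]
Op 7: free(c) -> (freed c); heap: [0-20 FREE][21-32 ALLOC][33-59 FREE]
Op 8: e = malloc(20) -> e = 0; heap: [0-19 ALLOC][20-20 FREE][21-32 ALLOC][33-59 FREE]
Free blocks: [1 27] total_free=28 largest=27 -> 100*(28-27)/28 = 100/28 ≈ 3.571 -> rounds to 4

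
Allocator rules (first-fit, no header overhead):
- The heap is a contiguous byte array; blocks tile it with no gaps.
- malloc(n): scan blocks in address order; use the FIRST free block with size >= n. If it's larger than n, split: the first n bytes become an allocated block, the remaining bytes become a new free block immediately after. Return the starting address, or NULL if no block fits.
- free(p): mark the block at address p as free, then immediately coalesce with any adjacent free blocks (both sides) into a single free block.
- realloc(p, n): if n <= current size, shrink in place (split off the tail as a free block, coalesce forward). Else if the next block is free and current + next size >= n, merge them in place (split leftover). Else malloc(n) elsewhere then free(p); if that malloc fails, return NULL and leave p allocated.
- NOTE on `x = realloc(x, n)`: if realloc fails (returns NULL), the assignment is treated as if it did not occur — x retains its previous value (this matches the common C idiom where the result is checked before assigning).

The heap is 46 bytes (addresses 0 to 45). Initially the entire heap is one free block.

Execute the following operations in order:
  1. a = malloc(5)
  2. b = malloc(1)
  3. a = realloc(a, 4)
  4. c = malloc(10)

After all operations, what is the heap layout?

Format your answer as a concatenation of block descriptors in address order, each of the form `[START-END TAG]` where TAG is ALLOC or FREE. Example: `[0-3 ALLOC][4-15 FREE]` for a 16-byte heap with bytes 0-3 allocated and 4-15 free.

Op 1: a = malloc(5) -> a = 0; heap: [0-4 ALLOC][5-45 FREE]
Op 2: b = malloc(1) -> b = 5; heap: [0-4 ALLOC][5-5 ALLOC][6-45 FREE]
Op 3: a = realloc(a, 4) -> a = 0; heap: [0-3 ALLOC][4-4 FREE][5-5 ALLOC][6-45 FREE]
Op 4: c = malloc(10) -> c = 6; heap: [0-3 ALLOC][4-4 FREE][5-5 ALLOC][6-15 ALLOC][16-45 FREE]

Answer: [0-3 ALLOC][4-4 FREE][5-5 ALLOC][6-15 ALLOC][16-45 FREE]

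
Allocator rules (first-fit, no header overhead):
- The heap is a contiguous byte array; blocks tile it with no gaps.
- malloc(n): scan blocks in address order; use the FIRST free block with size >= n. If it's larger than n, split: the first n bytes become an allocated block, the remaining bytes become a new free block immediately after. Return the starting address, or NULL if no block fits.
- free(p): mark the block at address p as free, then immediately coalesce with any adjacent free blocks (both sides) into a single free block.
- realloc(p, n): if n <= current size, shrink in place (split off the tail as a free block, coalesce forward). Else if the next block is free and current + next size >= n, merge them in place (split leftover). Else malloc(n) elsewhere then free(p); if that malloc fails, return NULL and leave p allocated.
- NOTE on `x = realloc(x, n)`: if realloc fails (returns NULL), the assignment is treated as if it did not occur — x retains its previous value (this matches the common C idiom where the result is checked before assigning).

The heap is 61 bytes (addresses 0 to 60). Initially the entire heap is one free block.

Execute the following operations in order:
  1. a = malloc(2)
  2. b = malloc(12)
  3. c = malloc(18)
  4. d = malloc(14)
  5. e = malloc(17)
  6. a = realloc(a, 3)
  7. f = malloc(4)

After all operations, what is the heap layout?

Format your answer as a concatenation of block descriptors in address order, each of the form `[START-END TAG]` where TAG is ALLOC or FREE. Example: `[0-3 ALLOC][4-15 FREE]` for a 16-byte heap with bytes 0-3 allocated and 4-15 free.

Answer: [0-1 FREE][2-13 ALLOC][14-31 ALLOC][32-45 ALLOC][46-48 ALLOC][49-52 ALLOC][53-60 FREE]

Derivation:
Op 1: a = malloc(2) -> a = 0; heap: [0-1 ALLOC][2-60 FREE]
Op 2: b = malloc(12) -> b = 2; heap: [0-1 ALLOC][2-13 ALLOC][14-60 FREE]
Op 3: c = malloc(18) -> c = 14; heap: [0-1 ALLOC][2-13 ALLOC][14-31 ALLOC][32-60 FREE]
Op 4: d = malloc(14) -> d = 32; heap: [0-1 ALLOC][2-13 ALLOC][14-31 ALLOC][32-45 ALLOC][46-60 FREE]
Op 5: e = malloc(17) -> e = NULL; heap: [0-1 ALLOC][2-13 ALLOC][14-31 ALLOC][32-45 ALLOC][46-60 FREE]
Op 6: a = realloc(a, 3) -> a = 46; heap: [0-1 FREE][2-13 ALLOC][14-31 ALLOC][32-45 ALLOC][46-48 ALLOC][49-60 FREE]
Op 7: f = malloc(4) -> f = 49; heap: [0-1 FREE][2-13 ALLOC][14-31 ALLOC][32-45 ALLOC][46-48 ALLOC][49-52 ALLOC][53-60 FREE]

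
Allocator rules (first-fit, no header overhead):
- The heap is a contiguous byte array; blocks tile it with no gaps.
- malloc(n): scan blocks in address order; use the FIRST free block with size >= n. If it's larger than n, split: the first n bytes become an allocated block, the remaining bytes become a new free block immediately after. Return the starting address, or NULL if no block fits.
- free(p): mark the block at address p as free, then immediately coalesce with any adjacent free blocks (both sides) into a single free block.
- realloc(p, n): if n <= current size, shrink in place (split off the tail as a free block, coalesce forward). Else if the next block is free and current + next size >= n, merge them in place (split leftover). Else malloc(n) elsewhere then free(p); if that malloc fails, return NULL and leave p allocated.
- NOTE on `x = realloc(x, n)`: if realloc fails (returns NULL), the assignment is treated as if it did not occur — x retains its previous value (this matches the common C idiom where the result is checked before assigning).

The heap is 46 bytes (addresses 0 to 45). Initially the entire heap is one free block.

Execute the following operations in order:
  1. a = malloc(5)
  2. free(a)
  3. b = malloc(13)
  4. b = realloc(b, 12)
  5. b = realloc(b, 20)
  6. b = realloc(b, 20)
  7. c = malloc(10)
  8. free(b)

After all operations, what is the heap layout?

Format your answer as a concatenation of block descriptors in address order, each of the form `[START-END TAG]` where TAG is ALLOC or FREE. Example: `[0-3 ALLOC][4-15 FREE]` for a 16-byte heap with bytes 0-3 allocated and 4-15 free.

Answer: [0-19 FREE][20-29 ALLOC][30-45 FREE]

Derivation:
Op 1: a = malloc(5) -> a = 0; heap: [0-4 ALLOC][5-45 FREE]
Op 2: free(a) -> (freed a); heap: [0-45 FREE]
Op 3: b = malloc(13) -> b = 0; heap: [0-12 ALLOC][13-45 FREE]
Op 4: b = realloc(b, 12) -> b = 0; heap: [0-11 ALLOC][12-45 FREE]
Op 5: b = realloc(b, 20) -> b = 0; heap: [0-19 ALLOC][20-45 FREE]
Op 6: b = realloc(b, 20) -> b = 0; heap: [0-19 ALLOC][20-45 FREE]
Op 7: c = malloc(10) -> c = 20; heap: [0-19 ALLOC][20-29 ALLOC][30-45 FREE]
Op 8: free(b) -> (freed b); heap: [0-19 FREE][20-29 ALLOC][30-45 FREE]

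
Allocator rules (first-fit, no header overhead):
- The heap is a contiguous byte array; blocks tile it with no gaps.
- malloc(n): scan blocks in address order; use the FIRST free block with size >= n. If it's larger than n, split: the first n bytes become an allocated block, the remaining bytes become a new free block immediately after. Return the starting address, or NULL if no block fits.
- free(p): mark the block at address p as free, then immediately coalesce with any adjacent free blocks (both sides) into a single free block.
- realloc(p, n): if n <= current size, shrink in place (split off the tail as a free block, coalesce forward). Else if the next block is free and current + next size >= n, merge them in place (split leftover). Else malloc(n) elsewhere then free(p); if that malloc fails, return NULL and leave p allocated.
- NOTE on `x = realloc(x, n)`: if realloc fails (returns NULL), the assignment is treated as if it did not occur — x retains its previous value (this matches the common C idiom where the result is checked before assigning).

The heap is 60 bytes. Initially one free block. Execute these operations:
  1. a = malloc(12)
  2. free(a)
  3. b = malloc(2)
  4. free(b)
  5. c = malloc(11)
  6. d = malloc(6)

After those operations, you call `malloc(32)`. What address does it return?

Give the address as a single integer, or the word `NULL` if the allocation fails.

Op 1: a = malloc(12) -> a = 0; heap: [0-11 ALLOC][12-59 FREE]
Op 2: free(a) -> (freed a); heap: [0-59 FREE]
Op 3: b = malloc(2) -> b = 0; heap: [0-1 ALLOC][2-59 FREE]
Op 4: free(b) -> (freed b); heap: [0-59 FREE]
Op 5: c = malloc(11) -> c = 0; heap: [0-10 ALLOC][11-59 FREE]
Op 6: d = malloc(6) -> d = 11; heap: [0-10 ALLOC][11-16 ALLOC][17-59 FREE]
malloc(32): first-fit scan over [0-10 ALLOC][11-16 ALLOC][17-59 FREE] -> 17

Answer: 17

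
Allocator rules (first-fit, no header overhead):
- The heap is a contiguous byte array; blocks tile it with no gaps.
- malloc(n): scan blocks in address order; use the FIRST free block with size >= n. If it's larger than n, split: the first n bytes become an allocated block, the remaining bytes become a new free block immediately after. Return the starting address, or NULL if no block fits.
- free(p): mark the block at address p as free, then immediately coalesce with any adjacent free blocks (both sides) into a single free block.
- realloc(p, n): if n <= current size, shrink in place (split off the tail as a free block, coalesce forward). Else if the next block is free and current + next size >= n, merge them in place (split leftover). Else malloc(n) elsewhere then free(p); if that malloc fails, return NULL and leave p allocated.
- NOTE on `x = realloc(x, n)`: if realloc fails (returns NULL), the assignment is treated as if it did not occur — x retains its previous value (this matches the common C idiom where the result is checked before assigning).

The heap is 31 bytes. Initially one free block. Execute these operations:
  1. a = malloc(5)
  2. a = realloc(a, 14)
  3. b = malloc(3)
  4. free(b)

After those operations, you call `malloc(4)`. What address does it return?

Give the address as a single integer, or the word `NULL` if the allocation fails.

Answer: 14

Derivation:
Op 1: a = malloc(5) -> a = 0; heap: [0-4 ALLOC][5-30 FREE]
Op 2: a = realloc(a, 14) -> a = 0; heap: [0-13 ALLOC][14-30 FREE]
Op 3: b = malloc(3) -> b = 14; heap: [0-13 ALLOC][14-16 ALLOC][17-30 FREE]
Op 4: free(b) -> (freed b); heap: [0-13 ALLOC][14-30 FREE]
malloc(4): first-fit scan over [0-13 ALLOC][14-30 FREE] -> 14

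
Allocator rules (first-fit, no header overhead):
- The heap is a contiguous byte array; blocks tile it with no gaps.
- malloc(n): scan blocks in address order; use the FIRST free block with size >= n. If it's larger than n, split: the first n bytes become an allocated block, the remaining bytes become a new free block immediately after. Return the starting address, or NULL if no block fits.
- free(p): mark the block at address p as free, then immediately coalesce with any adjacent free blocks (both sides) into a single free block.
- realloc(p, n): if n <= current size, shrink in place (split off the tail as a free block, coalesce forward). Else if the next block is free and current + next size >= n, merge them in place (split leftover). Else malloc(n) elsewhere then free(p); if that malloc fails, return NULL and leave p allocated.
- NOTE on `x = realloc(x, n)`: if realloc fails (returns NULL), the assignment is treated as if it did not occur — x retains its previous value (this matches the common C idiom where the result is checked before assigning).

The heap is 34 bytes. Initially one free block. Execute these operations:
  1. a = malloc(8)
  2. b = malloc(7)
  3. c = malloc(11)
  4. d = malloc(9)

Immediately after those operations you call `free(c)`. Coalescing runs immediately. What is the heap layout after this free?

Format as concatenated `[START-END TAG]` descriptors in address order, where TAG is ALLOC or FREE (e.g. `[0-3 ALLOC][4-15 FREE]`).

Op 1: a = malloc(8) -> a = 0; heap: [0-7 ALLOC][8-33 FREE]
Op 2: b = malloc(7) -> b = 8; heap: [0-7 ALLOC][8-14 ALLOC][15-33 FREE]
Op 3: c = malloc(11) -> c = 15; heap: [0-7 ALLOC][8-14 ALLOC][15-25 ALLOC][26-33 FREE]
Op 4: d = malloc(9) -> d = NULL; heap: [0-7 ALLOC][8-14 ALLOC][15-25 ALLOC][26-33 FREE]
free(c): c = 15 -> block [15-25 ALLOC]; mark free, coalesce with adjacent free neighbors -> [0-7 ALLOC][8-14 ALLOC][15-33 FREE]

Answer: [0-7 ALLOC][8-14 ALLOC][15-33 FREE]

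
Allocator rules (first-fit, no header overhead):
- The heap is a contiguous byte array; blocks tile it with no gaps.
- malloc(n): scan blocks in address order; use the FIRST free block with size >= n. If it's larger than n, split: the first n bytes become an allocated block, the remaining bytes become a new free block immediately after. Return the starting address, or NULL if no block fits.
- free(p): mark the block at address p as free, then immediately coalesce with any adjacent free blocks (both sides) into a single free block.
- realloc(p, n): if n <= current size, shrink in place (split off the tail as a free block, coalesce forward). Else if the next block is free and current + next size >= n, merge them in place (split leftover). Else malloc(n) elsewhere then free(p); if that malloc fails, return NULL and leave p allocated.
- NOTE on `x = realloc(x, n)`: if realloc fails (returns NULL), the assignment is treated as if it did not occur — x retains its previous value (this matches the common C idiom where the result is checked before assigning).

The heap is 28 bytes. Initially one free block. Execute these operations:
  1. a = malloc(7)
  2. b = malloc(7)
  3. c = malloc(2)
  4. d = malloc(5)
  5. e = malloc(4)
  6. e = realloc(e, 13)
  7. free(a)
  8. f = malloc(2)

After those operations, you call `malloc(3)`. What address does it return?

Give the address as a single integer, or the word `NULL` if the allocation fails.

Op 1: a = malloc(7) -> a = 0; heap: [0-6 ALLOC][7-27 FREE]
Op 2: b = malloc(7) -> b = 7; heap: [0-6 ALLOC][7-13 ALLOC][14-27 FREE]
Op 3: c = malloc(2) -> c = 14; heap: [0-6 ALLOC][7-13 ALLOC][14-15 ALLOC][16-27 FREE]
Op 4: d = malloc(5) -> d = 16; heap: [0-6 ALLOC][7-13 ALLOC][14-15 ALLOC][16-20 ALLOC][21-27 FREE]
Op 5: e = malloc(4) -> e = 21; heap: [0-6 ALLOC][7-13 ALLOC][14-15 ALLOC][16-20 ALLOC][21-24 ALLOC][25-27 FREE]
Op 6: e = realloc(e, 13) -> NULL (e unchanged); heap: [0-6 ALLOC][7-13 ALLOC][14-15 ALLOC][16-20 ALLOC][21-24 ALLOC][25-27 FREE]
Op 7: free(a) -> (freed a); heap: [0-6 FREE][7-13 ALLOC][14-15 ALLOC][16-20 ALLOC][21-24 ALLOC][25-27 FREE]
Op 8: f = malloc(2) -> f = 0; heap: [0-1 ALLOC][2-6 FREE][7-13 ALLOC][14-15 ALLOC][16-20 ALLOC][21-24 ALLOC][25-27 FREE]
malloc(3): first-fit scan over [0-1 ALLOC][2-6 FREE][7-13 ALLOC][14-15 ALLOC][16-20 ALLOC][21-24 ALLOC][25-27 FREE] -> 2

Answer: 2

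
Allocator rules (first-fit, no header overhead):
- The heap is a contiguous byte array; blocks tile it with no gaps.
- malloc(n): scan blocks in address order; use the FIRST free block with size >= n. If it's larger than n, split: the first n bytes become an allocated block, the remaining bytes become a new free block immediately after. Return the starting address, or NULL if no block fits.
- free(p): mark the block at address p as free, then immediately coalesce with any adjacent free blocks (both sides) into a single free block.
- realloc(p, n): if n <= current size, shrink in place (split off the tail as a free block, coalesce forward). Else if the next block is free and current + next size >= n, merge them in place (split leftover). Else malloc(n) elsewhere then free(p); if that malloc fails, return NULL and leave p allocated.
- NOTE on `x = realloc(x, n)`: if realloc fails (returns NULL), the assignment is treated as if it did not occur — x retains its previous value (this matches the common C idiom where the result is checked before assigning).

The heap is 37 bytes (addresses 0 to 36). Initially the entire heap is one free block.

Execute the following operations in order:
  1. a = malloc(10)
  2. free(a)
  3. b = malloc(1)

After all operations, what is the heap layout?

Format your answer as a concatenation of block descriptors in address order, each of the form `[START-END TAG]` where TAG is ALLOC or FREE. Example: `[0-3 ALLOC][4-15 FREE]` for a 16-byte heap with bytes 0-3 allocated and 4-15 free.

Op 1: a = malloc(10) -> a = 0; heap: [0-9 ALLOC][10-36 FREE]
Op 2: free(a) -> (freed a); heap: [0-36 FREE]
Op 3: b = malloc(1) -> b = 0; heap: [0-0 ALLOC][1-36 FREE]

Answer: [0-0 ALLOC][1-36 FREE]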